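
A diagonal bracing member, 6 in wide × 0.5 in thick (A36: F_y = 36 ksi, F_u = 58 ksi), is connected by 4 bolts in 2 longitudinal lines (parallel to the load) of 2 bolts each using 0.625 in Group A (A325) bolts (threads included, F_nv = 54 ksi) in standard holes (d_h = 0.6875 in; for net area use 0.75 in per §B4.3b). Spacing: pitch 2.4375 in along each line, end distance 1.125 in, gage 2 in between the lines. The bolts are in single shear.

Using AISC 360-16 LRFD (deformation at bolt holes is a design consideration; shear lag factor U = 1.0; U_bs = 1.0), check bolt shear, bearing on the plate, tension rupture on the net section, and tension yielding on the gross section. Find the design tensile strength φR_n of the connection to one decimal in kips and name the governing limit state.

Bolt shear: A_b = π(0.625)²/4 = 0.3068 in². φR_n = 0.75 × 54 × 0.3068 × 4 × 1 = 49.7 kips.
Bearing (0.5 in plate, F_u = 58 ksi): end bolts L_c = 1.125 − 0.6875/2 = 0.78125, R_n = min(1.2×0.78125×0.5×58, 2.4×0.625×0.5×58) = 27.188 kips/bolt; interior L_c = 2.4375 − 0.6875 = 1.75, R_n = 43.5 kips/bolt. φR_n = 0.75 × (2×27.188 + 2×43.5) = 106.0 kips.
Tension rupture (net): A_n = (6 − 2×0.75)×0.5 = 2.25 in² (U = 1.0, A_e = A_n). φR_n = 0.75 × 58 × 2.25 = 97.9 kips.
Tension yield (gross): A_g = 6×0.5 = 3 in². φR_n = 0.90 × 36 × 3 = 97.2 kips.
Governing: min(49.7, 106.0, 97.9, 97.2) = 49.7 kips → bolt shear.

49.7 kips (bolt shear governs)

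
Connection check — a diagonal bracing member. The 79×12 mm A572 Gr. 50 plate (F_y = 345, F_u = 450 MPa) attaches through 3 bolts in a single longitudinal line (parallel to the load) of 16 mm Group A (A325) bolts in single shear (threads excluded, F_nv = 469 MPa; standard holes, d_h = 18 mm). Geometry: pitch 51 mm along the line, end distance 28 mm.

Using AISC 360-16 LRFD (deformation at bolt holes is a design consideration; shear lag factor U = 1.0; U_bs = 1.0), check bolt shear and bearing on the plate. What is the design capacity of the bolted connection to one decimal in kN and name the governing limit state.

Bolt shear: A_b = π(16)²/4 = 201.06 mm². φR_n = 0.75 × 469 × 201.06 × 3 × 1 = 212.2 kN.
Bearing (12 mm plate, F_u = 450 MPa): end bolts L_c = 28 − 18/2 = 19, R_n = min(1.2×19×12×450, 2.4×16×12×450) = 123.12 kN/bolt; interior L_c = 51 − 18 = 33, R_n = 207.36 kN/bolt. φR_n = 0.75 × (1×123.12 + 2×207.36) = 403.4 kN.
Governing: min(212.2, 403.4) = 212.2 kN → bolt shear.

212.2 kN (bolt shear governs)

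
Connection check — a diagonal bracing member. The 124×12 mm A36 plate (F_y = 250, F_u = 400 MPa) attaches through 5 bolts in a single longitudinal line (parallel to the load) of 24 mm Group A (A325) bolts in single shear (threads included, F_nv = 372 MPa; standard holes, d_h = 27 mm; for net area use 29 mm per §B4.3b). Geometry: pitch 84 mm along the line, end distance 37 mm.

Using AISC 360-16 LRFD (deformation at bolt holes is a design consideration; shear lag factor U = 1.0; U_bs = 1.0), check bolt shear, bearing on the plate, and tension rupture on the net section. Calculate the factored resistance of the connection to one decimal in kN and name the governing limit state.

342.0 kN (net-section rupture governs)

Bolt shear: A_b = π(24)²/4 = 452.39 mm². φR_n = 0.75 × 372 × 452.39 × 5 × 1 = 631.1 kN.
Bearing (12 mm plate, F_u = 400 MPa): end bolts L_c = 37 − 27/2 = 23.5, R_n = min(1.2×23.5×12×400, 2.4×24×12×400) = 135.36 kN/bolt; interior L_c = 84 − 27 = 57, R_n = 276.48 kN/bolt. φR_n = 0.75 × (1×135.36 + 4×276.48) = 931.0 kN.
Tension rupture (net): A_n = (124 − 1×29)×12 = 1140 mm² (U = 1.0, A_e = A_n). φR_n = 0.75 × 400 × 1140 = 342.0 kN.
Governing: min(631.1, 931.0, 342.0) = 342.0 kN → net-section rupture.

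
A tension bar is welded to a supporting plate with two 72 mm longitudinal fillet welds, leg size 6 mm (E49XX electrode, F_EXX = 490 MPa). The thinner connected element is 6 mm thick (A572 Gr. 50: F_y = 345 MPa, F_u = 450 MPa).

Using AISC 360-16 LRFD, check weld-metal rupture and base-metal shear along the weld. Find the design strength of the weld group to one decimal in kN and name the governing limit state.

Weld metal: throat = 0.707×6 = 4.242 mm, L = 2×72 = 144 mm. φR_n = 0.75 × 0.6 × 490 × 4.242 × 144 = 134.7 kN.
Base metal shear (6 mm plate): yield φR_n = 1.0×0.6×345×6×144 = 178.8 kN; rupture φR_n = 0.75×0.6×450×6×144 = 175.0 kN; take 175.0 kN (rupture).
Governing: min(134.7, 175.0) = 134.7 kN → weld metal.

134.7 kN (weld metal governs)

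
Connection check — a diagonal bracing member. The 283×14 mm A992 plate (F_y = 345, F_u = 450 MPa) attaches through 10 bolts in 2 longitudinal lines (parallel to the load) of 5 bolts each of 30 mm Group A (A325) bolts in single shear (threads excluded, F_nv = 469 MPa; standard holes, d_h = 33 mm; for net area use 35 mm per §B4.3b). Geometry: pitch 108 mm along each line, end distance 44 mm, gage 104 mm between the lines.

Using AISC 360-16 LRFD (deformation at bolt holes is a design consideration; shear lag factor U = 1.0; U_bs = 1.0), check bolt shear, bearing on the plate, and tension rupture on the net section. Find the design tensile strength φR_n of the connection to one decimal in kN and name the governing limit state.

1006.4 kN (net-section rupture governs)

Bolt shear: A_b = π(30)²/4 = 706.86 mm². φR_n = 0.75 × 469 × 706.86 × 10 × 1 = 2486.4 kN.
Bearing (14 mm plate, F_u = 450 MPa): end bolts L_c = 44 − 33/2 = 27.5, R_n = min(1.2×27.5×14×450, 2.4×30×14×450) = 207.9 kN/bolt; interior L_c = 108 − 33 = 75, R_n = 453.6 kN/bolt. φR_n = 0.75 × (2×207.9 + 8×453.6) = 3033.5 kN.
Tension rupture (net): A_n = (283 − 2×35)×14 = 2982 mm² (U = 1.0, A_e = A_n). φR_n = 0.75 × 450 × 2982 = 1006.4 kN.
Governing: min(2486.4, 3033.5, 1006.4) = 1006.4 kN → net-section rupture.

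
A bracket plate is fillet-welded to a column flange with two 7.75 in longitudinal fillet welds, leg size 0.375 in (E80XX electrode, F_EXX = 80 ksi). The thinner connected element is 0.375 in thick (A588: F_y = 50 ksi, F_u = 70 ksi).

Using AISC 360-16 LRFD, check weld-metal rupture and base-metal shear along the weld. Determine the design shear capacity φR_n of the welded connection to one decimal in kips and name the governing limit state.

Weld metal: throat = 0.707×0.375 = 0.26513 in, L = 2×7.75 = 15.5 in. φR_n = 0.75 × 0.6 × 80 × 0.26513 × 15.5 = 147.9 kips.
Base metal shear (0.375 in plate): yield φR_n = 1.0×0.6×50×0.375×15.5 = 174.4 kips; rupture φR_n = 0.75×0.6×70×0.375×15.5 = 183.1 kips; take 174.4 kips (yield).
Governing: min(147.9, 174.4) = 147.9 kips → weld metal.

147.9 kips (weld metal governs)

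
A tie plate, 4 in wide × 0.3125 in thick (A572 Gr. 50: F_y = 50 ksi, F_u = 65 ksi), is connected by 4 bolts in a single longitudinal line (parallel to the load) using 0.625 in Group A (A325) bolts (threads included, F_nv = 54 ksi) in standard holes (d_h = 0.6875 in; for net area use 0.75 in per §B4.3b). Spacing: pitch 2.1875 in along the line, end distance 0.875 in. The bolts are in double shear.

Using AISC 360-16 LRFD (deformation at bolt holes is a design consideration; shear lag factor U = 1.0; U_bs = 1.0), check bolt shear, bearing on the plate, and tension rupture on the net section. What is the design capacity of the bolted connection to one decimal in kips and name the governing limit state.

Bolt shear: A_b = π(0.625)²/4 = 0.3068 in². φR_n = 0.75 × 54 × 0.3068 × 4 × 2 = 99.4 kips.
Bearing (0.3125 in plate, F_u = 65 ksi): end bolts L_c = 0.875 − 0.6875/2 = 0.53125, R_n = min(1.2×0.53125×0.3125×65, 2.4×0.625×0.3125×65) = 12.949 kips/bolt; interior L_c = 2.1875 − 0.6875 = 1.5, R_n = 30.469 kips/bolt. φR_n = 0.75 × (1×12.949 + 3×30.469) = 78.3 kips.
Tension rupture (net): A_n = (4 − 1×0.75)×0.3125 = 1.0156 in² (U = 1.0, A_e = A_n). φR_n = 0.75 × 65 × 1.0156 = 49.5 kips.
Governing: min(99.4, 78.3, 49.5) = 49.5 kips → net-section rupture.

49.5 kips (net-section rupture governs)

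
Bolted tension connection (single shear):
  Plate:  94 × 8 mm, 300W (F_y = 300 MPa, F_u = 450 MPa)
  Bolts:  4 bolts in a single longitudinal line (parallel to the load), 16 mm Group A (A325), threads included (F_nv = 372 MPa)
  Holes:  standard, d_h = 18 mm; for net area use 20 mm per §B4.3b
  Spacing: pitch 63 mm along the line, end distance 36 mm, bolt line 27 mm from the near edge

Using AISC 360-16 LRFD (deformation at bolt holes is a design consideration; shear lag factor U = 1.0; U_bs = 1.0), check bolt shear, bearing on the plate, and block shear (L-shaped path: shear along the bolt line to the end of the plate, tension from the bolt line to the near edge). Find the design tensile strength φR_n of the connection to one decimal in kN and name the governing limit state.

Bolt shear: A_b = π(16)²/4 = 201.06 mm². φR_n = 0.75 × 372 × 201.06 × 4 × 1 = 224.4 kN.
Bearing (8 mm plate, F_u = 450 MPa): end bolts L_c = 36 − 18/2 = 27, R_n = min(1.2×27×8×450, 2.4×16×8×450) = 116.64 kN/bolt; interior L_c = 63 − 18 = 45, R_n = 138.24 kN/bolt. φR_n = 0.75 × (1×116.64 + 3×138.24) = 398.5 kN.
Block shear: shear path 1×[36+3×63] = 1×225 mm, A_gv = 1800, A_nv = 1×(225 − 3.5×20)×8 = 1240 mm²; tension to near edge: (27 − 0.5×20)×8 = 136 mm². R_n = min(0.6×450×1240, 0.6×300×1800) + 1.0×450×136 = min(334.8, 324) + 61.2 = 385.2 kN. φR_n = 0.75 × 385.2 = 288.9 kN.
Governing: min(224.4, 398.5, 288.9) = 224.4 kN → bolt shear.

224.4 kN (bolt shear governs)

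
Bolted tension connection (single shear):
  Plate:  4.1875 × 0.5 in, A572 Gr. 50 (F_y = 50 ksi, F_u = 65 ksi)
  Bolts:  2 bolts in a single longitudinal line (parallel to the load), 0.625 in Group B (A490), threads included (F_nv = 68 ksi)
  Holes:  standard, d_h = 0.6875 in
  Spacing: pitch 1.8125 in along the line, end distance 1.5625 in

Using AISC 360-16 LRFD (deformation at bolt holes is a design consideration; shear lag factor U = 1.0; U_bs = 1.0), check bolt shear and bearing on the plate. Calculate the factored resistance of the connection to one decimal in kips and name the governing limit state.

Bolt shear: A_b = π(0.625)²/4 = 0.3068 in². φR_n = 0.75 × 68 × 0.3068 × 2 × 1 = 31.3 kips.
Bearing (0.5 in plate, F_u = 65 ksi): end bolts L_c = 1.5625 − 0.6875/2 = 1.21875, R_n = min(1.2×1.21875×0.5×65, 2.4×0.625×0.5×65) = 47.531 kips/bolt; interior L_c = 1.8125 − 0.6875 = 1.125, R_n = 43.875 kips/bolt. φR_n = 0.75 × (1×47.531 + 1×43.875) = 68.6 kips.
Governing: min(31.3, 68.6) = 31.3 kips → bolt shear.

31.3 kips (bolt shear governs)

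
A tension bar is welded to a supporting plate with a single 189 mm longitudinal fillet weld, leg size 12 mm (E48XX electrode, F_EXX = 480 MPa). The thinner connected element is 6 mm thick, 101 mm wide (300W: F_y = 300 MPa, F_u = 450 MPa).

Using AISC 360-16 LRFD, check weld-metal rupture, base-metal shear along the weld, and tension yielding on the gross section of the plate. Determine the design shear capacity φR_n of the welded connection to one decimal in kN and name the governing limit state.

Weld metal: throat = 0.707×12 = 8.484 mm, L = 189 mm. φR_n = 0.75 × 0.6 × 480 × 8.484 × 189 = 346.4 kN.
Base metal shear (6 mm plate): yield φR_n = 1.0×0.6×300×6×189 = 204.1 kN; rupture φR_n = 0.75×0.6×450×6×189 = 229.6 kN; take 204.1 kN (yield).
Tension yield (gross): A_g = 101×6 = 606 mm². φR_n = 0.90 × 300 × 606 = 163.6 kN.
Governing: min(346.4, 204.1, 163.6) = 163.6 kN → gross-section yield.

163.6 kN (gross-section yield governs)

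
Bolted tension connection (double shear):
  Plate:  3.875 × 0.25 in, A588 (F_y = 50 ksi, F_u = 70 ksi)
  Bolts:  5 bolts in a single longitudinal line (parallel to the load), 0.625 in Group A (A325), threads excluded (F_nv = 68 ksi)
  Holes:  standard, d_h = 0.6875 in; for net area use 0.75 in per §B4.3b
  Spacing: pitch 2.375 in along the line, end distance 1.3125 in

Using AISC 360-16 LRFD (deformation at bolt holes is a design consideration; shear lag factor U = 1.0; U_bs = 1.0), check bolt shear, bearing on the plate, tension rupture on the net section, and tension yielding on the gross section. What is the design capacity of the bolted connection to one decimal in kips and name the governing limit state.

Bolt shear: A_b = π(0.625)²/4 = 0.3068 in². φR_n = 0.75 × 68 × 0.3068 × 5 × 2 = 156.5 kips.
Bearing (0.25 in plate, F_u = 70 ksi): end bolts L_c = 1.3125 − 0.6875/2 = 0.96875, R_n = min(1.2×0.96875×0.25×70, 2.4×0.625×0.25×70) = 20.344 kips/bolt; interior L_c = 2.375 − 0.6875 = 1.6875, R_n = 26.25 kips/bolt. φR_n = 0.75 × (1×20.344 + 4×26.25) = 94.0 kips.
Tension rupture (net): A_n = (3.875 − 1×0.75)×0.25 = 0.78125 in² (U = 1.0, A_e = A_n). φR_n = 0.75 × 70 × 0.78125 = 41.0 kips.
Tension yield (gross): A_g = 3.875×0.25 = 0.96875 in². φR_n = 0.90 × 50 × 0.96875 = 43.6 kips.
Governing: min(156.5, 94.0, 41.0, 43.6) = 41.0 kips → net-section rupture.

41.0 kips (net-section rupture governs)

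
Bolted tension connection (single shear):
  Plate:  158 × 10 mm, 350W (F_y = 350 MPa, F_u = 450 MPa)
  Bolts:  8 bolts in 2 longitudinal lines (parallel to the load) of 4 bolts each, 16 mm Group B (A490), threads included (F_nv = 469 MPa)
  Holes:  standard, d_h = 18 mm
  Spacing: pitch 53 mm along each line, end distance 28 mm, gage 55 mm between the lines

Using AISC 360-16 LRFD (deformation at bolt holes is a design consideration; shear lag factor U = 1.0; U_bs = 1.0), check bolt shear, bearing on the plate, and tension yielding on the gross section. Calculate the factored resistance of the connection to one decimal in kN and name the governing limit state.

497.7 kN (gross-section yield governs)

Bolt shear: A_b = π(16)²/4 = 201.06 mm². φR_n = 0.75 × 469 × 201.06 × 8 × 1 = 565.8 kN.
Bearing (10 mm plate, F_u = 450 MPa): end bolts L_c = 28 − 18/2 = 19, R_n = min(1.2×19×10×450, 2.4×16×10×450) = 102.6 kN/bolt; interior L_c = 53 − 18 = 35, R_n = 172.8 kN/bolt. φR_n = 0.75 × (2×102.6 + 6×172.8) = 931.5 kN.
Tension yield (gross): A_g = 158×10 = 1580 mm². φR_n = 0.90 × 350 × 1580 = 497.7 kN.
Governing: min(565.8, 931.5, 497.7) = 497.7 kN → gross-section yield.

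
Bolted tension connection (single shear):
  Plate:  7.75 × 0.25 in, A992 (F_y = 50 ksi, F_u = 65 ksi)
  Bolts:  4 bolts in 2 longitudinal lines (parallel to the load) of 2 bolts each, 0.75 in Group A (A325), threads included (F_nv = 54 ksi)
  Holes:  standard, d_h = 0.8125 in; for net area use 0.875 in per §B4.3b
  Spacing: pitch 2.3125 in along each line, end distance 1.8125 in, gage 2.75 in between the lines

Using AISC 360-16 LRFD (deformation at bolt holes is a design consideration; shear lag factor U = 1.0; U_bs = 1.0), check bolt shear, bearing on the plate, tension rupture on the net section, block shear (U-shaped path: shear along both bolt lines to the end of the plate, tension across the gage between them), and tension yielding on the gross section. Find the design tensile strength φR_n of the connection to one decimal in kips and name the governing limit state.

Bolt shear: A_b = π(0.75)²/4 = 0.44179 in². φR_n = 0.75 × 54 × 0.44179 × 4 × 1 = 71.6 kips.
Bearing (0.25 in plate, F_u = 65 ksi): end bolts L_c = 1.8125 − 0.8125/2 = 1.40625, R_n = min(1.2×1.40625×0.25×65, 2.4×0.75×0.25×65) = 27.422 kips/bolt; interior L_c = 2.3125 − 0.8125 = 1.5, R_n = 29.25 kips/bolt. φR_n = 0.75 × (2×27.422 + 2×29.25) = 85.0 kips.
Tension rupture (net): A_n = (7.75 − 2×0.875)×0.25 = 1.5 in² (U = 1.0, A_e = A_n). φR_n = 0.75 × 65 × 1.5 = 73.1 kips.
Block shear: shear path 2×[1.8125+1×2.3125] = 2×4.125 in, A_gv = 2.0625, A_nv = 2×(4.125 − 1.5×0.875)×0.25 = 1.4063 in²; tension across gage: (2.75 − 1×0.875)×0.25 = 0.46875 in². R_n = min(0.6×65×1.4063, 0.6×50×2.0625) + 1.0×65×0.46875 = min(54.846, 61.875) + 30.469 = 85.315 kips. φR_n = 0.75 × 85.315 = 64.0 kips.
Tension yield (gross): A_g = 7.75×0.25 = 1.9375 in². φR_n = 0.90 × 50 × 1.9375 = 87.2 kips.
Governing: min(71.6, 85.0, 73.1, 64.0, 87.2) = 64.0 kips → block shear.

64.0 kips (block shear governs)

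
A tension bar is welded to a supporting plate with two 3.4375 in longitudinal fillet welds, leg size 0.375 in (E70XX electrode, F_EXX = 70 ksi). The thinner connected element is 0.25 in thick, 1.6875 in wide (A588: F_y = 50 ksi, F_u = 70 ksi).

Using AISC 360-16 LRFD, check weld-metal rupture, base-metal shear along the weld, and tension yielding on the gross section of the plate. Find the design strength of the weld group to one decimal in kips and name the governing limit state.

Weld metal: throat = 0.707×0.375 = 0.26513 in, L = 2×3.4375 = 6.875 in. φR_n = 0.75 × 0.6 × 70 × 0.26513 × 6.875 = 57.4 kips.
Base metal shear (0.25 in plate): yield φR_n = 1.0×0.6×50×0.25×6.875 = 51.6 kips; rupture φR_n = 0.75×0.6×70×0.25×6.875 = 54.1 kips; take 51.6 kips (yield).
Tension yield (gross): A_g = 1.6875×0.25 = 0.42188 in². φR_n = 0.90 × 50 × 0.42188 = 19.0 kips.
Governing: min(57.4, 51.6, 19.0) = 19.0 kips → gross-section yield.

19.0 kips (gross-section yield governs)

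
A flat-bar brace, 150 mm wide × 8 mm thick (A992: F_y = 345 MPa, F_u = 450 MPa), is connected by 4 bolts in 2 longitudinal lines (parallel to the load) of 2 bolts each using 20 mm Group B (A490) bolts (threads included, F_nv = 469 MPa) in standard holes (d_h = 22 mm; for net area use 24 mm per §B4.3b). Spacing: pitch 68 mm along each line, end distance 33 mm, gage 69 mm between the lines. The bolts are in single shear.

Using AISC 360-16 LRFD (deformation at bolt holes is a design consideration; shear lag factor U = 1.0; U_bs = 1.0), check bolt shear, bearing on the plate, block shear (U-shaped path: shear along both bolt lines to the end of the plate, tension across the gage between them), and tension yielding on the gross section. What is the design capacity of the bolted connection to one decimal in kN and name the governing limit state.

332.1 kN (block shear governs)

Bolt shear: A_b = π(20)²/4 = 314.16 mm². φR_n = 0.75 × 469 × 314.16 × 4 × 1 = 442.0 kN.
Bearing (8 mm plate, F_u = 450 MPa): end bolts L_c = 33 − 22/2 = 22, R_n = min(1.2×22×8×450, 2.4×20×8×450) = 95.04 kN/bolt; interior L_c = 68 − 22 = 46, R_n = 172.8 kN/bolt. φR_n = 0.75 × (2×95.04 + 2×172.8) = 401.8 kN.
Block shear: shear path 2×[33+1×68] = 2×101 mm, A_gv = 1616, A_nv = 2×(101 − 1.5×24)×8 = 1040 mm²; tension across gage: (69 − 1×24)×8 = 360 mm². R_n = min(0.6×450×1040, 0.6×345×1616) + 1.0×450×360 = min(280.8, 334.51) + 162 = 442.8 kN. φR_n = 0.75 × 442.8 = 332.1 kN.
Tension yield (gross): A_g = 150×8 = 1200 mm². φR_n = 0.90 × 345 × 1200 = 372.6 kN.
Governing: min(442.0, 401.8, 332.1, 372.6) = 332.1 kN → block shear.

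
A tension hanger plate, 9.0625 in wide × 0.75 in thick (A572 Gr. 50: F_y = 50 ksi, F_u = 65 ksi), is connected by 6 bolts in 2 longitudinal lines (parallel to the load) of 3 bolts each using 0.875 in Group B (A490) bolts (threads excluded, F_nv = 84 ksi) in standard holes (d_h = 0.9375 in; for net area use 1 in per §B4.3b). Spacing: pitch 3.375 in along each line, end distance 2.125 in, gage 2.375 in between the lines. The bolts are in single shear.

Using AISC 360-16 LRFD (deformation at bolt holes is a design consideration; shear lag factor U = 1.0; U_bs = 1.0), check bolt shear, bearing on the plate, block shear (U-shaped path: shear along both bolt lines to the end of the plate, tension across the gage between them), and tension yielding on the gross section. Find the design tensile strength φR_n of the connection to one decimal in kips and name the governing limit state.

227.3 kips (bolt shear governs)

Bolt shear: A_b = π(0.875)²/4 = 0.60132 in². φR_n = 0.75 × 84 × 0.60132 × 6 × 1 = 227.3 kips.
Bearing (0.75 in plate, F_u = 65 ksi): end bolts L_c = 2.125 − 0.9375/2 = 1.65625, R_n = min(1.2×1.65625×0.75×65, 2.4×0.875×0.75×65) = 96.891 kips/bolt; interior L_c = 3.375 − 0.9375 = 2.4375, R_n = 102.38 kips/bolt. φR_n = 0.75 × (2×96.891 + 4×102.38) = 452.5 kips.
Block shear: shear path 2×[2.125+2×3.375] = 2×8.875 in, A_gv = 13.313, A_nv = 2×(8.875 − 2.5×1)×0.75 = 9.5625 in²; tension across gage: (2.375 − 1×1)×0.75 = 1.0313 in². R_n = min(0.6×65×9.5625, 0.6×50×13.313) + 1.0×65×1.0313 = min(372.94, 399.39) + 67.035 = 439.98 kips. φR_n = 0.75 × 439.98 = 330.0 kips.
Tension yield (gross): A_g = 9.0625×0.75 = 6.7969 in². φR_n = 0.90 × 50 × 6.7969 = 305.9 kips.
Governing: min(227.3, 452.5, 330.0, 305.9) = 227.3 kips → bolt shear.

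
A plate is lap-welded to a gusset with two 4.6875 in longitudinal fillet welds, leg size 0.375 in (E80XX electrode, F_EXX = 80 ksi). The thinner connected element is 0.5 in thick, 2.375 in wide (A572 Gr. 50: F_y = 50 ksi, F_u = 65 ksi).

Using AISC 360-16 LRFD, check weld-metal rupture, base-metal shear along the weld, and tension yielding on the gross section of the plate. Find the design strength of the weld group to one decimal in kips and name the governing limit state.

53.4 kips (gross-section yield governs)

Weld metal: throat = 0.707×0.375 = 0.26513 in, L = 2×4.6875 = 9.375 in. φR_n = 0.75 × 0.6 × 80 × 0.26513 × 9.375 = 89.5 kips.
Base metal shear (0.5 in plate): yield φR_n = 1.0×0.6×50×0.5×9.375 = 140.6 kips; rupture φR_n = 0.75×0.6×65×0.5×9.375 = 137.1 kips; take 137.1 kips (rupture).
Tension yield (gross): A_g = 2.375×0.5 = 1.1875 in². φR_n = 0.90 × 50 × 1.1875 = 53.4 kips.
Governing: min(89.5, 137.1, 53.4) = 53.4 kips → gross-section yield.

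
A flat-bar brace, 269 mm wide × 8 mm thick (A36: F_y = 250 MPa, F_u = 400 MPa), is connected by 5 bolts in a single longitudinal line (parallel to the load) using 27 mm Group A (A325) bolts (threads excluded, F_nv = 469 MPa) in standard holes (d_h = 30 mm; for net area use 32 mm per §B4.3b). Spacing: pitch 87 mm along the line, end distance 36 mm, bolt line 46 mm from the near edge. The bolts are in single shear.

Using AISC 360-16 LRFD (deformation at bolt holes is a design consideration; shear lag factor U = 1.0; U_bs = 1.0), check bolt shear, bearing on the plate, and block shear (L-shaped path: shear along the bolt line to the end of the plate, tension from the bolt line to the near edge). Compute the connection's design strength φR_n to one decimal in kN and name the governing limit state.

417.6 kN (block shear governs)

Bolt shear: A_b = π(27)²/4 = 572.56 mm². φR_n = 0.75 × 469 × 572.56 × 5 × 1 = 1007.0 kN.
Bearing (8 mm plate, F_u = 400 MPa): end bolts L_c = 36 − 30/2 = 21, R_n = min(1.2×21×8×400, 2.4×27×8×400) = 80.64 kN/bolt; interior L_c = 87 − 30 = 57, R_n = 207.36 kN/bolt. φR_n = 0.75 × (1×80.64 + 4×207.36) = 682.6 kN.
Block shear: shear path 1×[36+4×87] = 1×384 mm, A_gv = 3072, A_nv = 1×(384 − 4.5×32)×8 = 1920 mm²; tension to near edge: (46 − 0.5×32)×8 = 240 mm². R_n = min(0.6×400×1920, 0.6×250×3072) + 1.0×400×240 = min(460.8, 460.8) + 96 = 556.8 kN. φR_n = 0.75 × 556.8 = 417.6 kN.
Governing: min(1007.0, 682.6, 417.6) = 417.6 kN → block shear.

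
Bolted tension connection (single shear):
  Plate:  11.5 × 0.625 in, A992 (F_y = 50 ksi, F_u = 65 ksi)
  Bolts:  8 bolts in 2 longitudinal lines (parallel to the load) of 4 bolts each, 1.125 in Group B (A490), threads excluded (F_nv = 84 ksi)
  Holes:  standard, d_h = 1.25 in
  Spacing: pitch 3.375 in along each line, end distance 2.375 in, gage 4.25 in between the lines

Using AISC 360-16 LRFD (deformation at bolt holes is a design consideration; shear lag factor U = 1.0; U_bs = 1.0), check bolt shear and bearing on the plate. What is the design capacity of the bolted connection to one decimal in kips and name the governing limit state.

501.0 kips (bolt shear governs)

Bolt shear: A_b = π(1.125)²/4 = 0.99402 in². φR_n = 0.75 × 84 × 0.99402 × 8 × 1 = 501.0 kips.
Bearing (0.625 in plate, F_u = 65 ksi): end bolts L_c = 2.375 − 1.25/2 = 1.75, R_n = min(1.2×1.75×0.625×65, 2.4×1.125×0.625×65) = 85.313 kips/bolt; interior L_c = 3.375 − 1.25 = 2.125, R_n = 103.59 kips/bolt. φR_n = 0.75 × (2×85.313 + 6×103.59) = 594.1 kips.
Governing: min(501.0, 594.1) = 501.0 kips → bolt shear.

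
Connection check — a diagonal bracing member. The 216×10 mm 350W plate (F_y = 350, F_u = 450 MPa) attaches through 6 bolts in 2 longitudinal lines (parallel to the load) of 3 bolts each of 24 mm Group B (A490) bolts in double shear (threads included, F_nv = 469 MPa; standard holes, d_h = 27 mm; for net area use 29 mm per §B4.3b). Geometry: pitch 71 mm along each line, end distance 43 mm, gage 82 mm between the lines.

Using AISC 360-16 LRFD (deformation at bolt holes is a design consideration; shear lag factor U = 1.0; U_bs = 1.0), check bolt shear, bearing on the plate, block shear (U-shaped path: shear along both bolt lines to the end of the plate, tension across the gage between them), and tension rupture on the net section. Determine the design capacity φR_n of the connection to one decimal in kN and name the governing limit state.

533.3 kN (net-section rupture governs)

Bolt shear: A_b = π(24)²/4 = 452.39 mm². φR_n = 0.75 × 469 × 452.39 × 6 × 2 = 1909.5 kN.
Bearing (10 mm plate, F_u = 450 MPa): end bolts L_c = 43 − 27/2 = 29.5, R_n = min(1.2×29.5×10×450, 2.4×24×10×450) = 159.3 kN/bolt; interior L_c = 71 − 27 = 44, R_n = 237.6 kN/bolt. φR_n = 0.75 × (2×159.3 + 4×237.6) = 951.8 kN.
Block shear: shear path 2×[43+2×71] = 2×185 mm, A_gv = 3700, A_nv = 2×(185 − 2.5×29)×10 = 2250 mm²; tension across gage: (82 − 1×29)×10 = 530 mm². R_n = min(0.6×450×2250, 0.6×350×3700) + 1.0×450×530 = min(607.5, 777) + 238.5 = 846 kN. φR_n = 0.75 × 846 = 634.5 kN.
Tension rupture (net): A_n = (216 − 2×29)×10 = 1580 mm² (U = 1.0, A_e = A_n). φR_n = 0.75 × 450 × 1580 = 533.3 kN.
Governing: min(1909.5, 951.8, 634.5, 533.3) = 533.3 kN → net-section rupture.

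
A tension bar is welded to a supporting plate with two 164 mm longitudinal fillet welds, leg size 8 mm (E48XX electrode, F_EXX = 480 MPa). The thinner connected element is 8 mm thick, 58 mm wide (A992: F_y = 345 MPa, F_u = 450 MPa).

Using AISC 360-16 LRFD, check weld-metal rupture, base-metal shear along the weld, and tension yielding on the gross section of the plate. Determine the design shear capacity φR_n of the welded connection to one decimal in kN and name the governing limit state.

Weld metal: throat = 0.707×8 = 5.656 mm, L = 2×164 = 328 mm. φR_n = 0.75 × 0.6 × 480 × 5.656 × 328 = 400.7 kN.
Base metal shear (8 mm plate): yield φR_n = 1.0×0.6×345×8×328 = 543.2 kN; rupture φR_n = 0.75×0.6×450×8×328 = 531.4 kN; take 531.4 kN (rupture).
Tension yield (gross): A_g = 58×8 = 464 mm². φR_n = 0.90 × 345 × 464 = 144.1 kN.
Governing: min(400.7, 531.4, 144.1) = 144.1 kN → gross-section yield.

144.1 kN (gross-section yield governs)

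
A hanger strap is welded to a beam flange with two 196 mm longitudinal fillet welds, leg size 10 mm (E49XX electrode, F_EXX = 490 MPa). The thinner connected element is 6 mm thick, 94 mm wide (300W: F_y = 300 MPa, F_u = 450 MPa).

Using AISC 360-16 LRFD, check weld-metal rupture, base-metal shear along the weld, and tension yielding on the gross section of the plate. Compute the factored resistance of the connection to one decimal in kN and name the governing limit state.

Weld metal: throat = 0.707×10 = 7.07 mm, L = 2×196 = 392 mm. φR_n = 0.75 × 0.6 × 490 × 7.07 × 392 = 611.1 kN.
Base metal shear (6 mm plate): yield φR_n = 1.0×0.6×300×6×392 = 423.4 kN; rupture φR_n = 0.75×0.6×450×6×392 = 476.3 kN; take 423.4 kN (yield).
Tension yield (gross): A_g = 94×6 = 564 mm². φR_n = 0.90 × 300 × 564 = 152.3 kN.
Governing: min(611.1, 423.4, 152.3) = 152.3 kN → gross-section yield.

152.3 kN (gross-section yield governs)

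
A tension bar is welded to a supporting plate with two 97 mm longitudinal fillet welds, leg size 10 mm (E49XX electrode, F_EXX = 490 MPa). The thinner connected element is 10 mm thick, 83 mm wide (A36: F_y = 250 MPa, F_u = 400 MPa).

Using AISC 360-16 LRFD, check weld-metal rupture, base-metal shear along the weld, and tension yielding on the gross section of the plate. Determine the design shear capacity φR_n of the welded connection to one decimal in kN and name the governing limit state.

186.8 kN (gross-section yield governs)

Weld metal: throat = 0.707×10 = 7.07 mm, L = 2×97 = 194 mm. φR_n = 0.75 × 0.6 × 490 × 7.07 × 194 = 302.4 kN.
Base metal shear (10 mm plate): yield φR_n = 1.0×0.6×250×10×194 = 291.0 kN; rupture φR_n = 0.75×0.6×400×10×194 = 349.2 kN; take 291.0 kN (yield).
Tension yield (gross): A_g = 83×10 = 830 mm². φR_n = 0.90 × 250 × 830 = 186.8 kN.
Governing: min(302.4, 291.0, 186.8) = 186.8 kN → gross-section yield.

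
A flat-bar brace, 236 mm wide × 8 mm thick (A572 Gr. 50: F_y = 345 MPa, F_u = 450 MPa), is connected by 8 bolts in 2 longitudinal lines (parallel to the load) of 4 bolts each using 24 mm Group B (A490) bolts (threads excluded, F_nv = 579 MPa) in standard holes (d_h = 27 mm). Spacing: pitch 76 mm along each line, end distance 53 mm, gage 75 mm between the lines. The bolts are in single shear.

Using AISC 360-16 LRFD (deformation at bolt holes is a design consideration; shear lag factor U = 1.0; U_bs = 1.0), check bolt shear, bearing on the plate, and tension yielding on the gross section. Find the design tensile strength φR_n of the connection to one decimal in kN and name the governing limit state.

Bolt shear: A_b = π(24)²/4 = 452.39 mm². φR_n = 0.75 × 579 × 452.39 × 8 × 1 = 1571.6 kN.
Bearing (8 mm plate, F_u = 450 MPa): end bolts L_c = 53 − 27/2 = 39.5, R_n = min(1.2×39.5×8×450, 2.4×24×8×450) = 170.64 kN/bolt; interior L_c = 76 − 27 = 49, R_n = 207.36 kN/bolt. φR_n = 0.75 × (2×170.64 + 6×207.36) = 1189.1 kN.
Tension yield (gross): A_g = 236×8 = 1888 mm². φR_n = 0.90 × 345 × 1888 = 586.2 kN.
Governing: min(1571.6, 1189.1, 586.2) = 586.2 kN → gross-section yield.

586.2 kN (gross-section yield governs)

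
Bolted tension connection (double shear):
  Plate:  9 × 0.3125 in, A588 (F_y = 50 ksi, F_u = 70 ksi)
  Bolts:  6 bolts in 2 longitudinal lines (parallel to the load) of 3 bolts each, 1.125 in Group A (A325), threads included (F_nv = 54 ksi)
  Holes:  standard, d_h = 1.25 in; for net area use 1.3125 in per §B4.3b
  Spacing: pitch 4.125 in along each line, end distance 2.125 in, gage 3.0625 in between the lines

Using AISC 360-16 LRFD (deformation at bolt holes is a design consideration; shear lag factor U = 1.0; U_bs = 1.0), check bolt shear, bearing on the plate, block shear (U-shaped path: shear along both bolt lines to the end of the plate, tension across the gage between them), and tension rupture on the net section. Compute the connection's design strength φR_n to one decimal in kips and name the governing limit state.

104.6 kips (net-section rupture governs)

Bolt shear: A_b = π(1.125)²/4 = 0.99402 in². φR_n = 0.75 × 54 × 0.99402 × 6 × 2 = 483.1 kips.
Bearing (0.3125 in plate, F_u = 70 ksi): end bolts L_c = 2.125 − 1.25/2 = 1.5, R_n = min(1.2×1.5×0.3125×70, 2.4×1.125×0.3125×70) = 39.375 kips/bolt; interior L_c = 4.125 − 1.25 = 2.875, R_n = 59.063 kips/bolt. φR_n = 0.75 × (2×39.375 + 4×59.063) = 236.3 kips.
Block shear: shear path 2×[2.125+2×4.125] = 2×10.375 in, A_gv = 6.4844, A_nv = 2×(10.375 − 2.5×1.3125)×0.3125 = 4.4336 in²; tension across gage: (3.0625 − 1×1.3125)×0.3125 = 0.54688 in². R_n = min(0.6×70×4.4336, 0.6×50×6.4844) + 1.0×70×0.54688 = min(186.21, 194.53) + 38.282 = 224.49 kips. φR_n = 0.75 × 224.49 = 168.4 kips.
Tension rupture (net): A_n = (9 − 2×1.3125)×0.3125 = 1.9922 in² (U = 1.0, A_e = A_n). φR_n = 0.75 × 70 × 1.9922 = 104.6 kips.
Governing: min(483.1, 236.3, 168.4, 104.6) = 104.6 kips → net-section rupture.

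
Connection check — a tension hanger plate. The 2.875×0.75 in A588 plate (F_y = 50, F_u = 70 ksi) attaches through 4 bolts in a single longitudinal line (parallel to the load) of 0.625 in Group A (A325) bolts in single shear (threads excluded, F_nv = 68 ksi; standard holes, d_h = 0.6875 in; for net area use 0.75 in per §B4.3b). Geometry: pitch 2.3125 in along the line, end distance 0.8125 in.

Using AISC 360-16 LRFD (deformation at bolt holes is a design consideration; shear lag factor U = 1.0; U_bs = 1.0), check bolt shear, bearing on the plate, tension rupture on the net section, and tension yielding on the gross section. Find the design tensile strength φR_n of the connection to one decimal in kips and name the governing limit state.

Bolt shear: A_b = π(0.625)²/4 = 0.3068 in². φR_n = 0.75 × 68 × 0.3068 × 4 × 1 = 62.6 kips.
Bearing (0.75 in plate, F_u = 70 ksi): end bolts L_c = 0.8125 − 0.6875/2 = 0.46875, R_n = min(1.2×0.46875×0.75×70, 2.4×0.625×0.75×70) = 29.531 kips/bolt; interior L_c = 2.3125 − 0.6875 = 1.625, R_n = 78.75 kips/bolt. φR_n = 0.75 × (1×29.531 + 3×78.75) = 199.3 kips.
Tension rupture (net): A_n = (2.875 − 1×0.75)×0.75 = 1.5938 in² (U = 1.0, A_e = A_n). φR_n = 0.75 × 70 × 1.5938 = 83.7 kips.
Tension yield (gross): A_g = 2.875×0.75 = 2.1563 in². φR_n = 0.90 × 50 × 2.1563 = 97.0 kips.
Governing: min(62.6, 199.3, 83.7, 97.0) = 62.6 kips → bolt shear.

62.6 kips (bolt shear governs)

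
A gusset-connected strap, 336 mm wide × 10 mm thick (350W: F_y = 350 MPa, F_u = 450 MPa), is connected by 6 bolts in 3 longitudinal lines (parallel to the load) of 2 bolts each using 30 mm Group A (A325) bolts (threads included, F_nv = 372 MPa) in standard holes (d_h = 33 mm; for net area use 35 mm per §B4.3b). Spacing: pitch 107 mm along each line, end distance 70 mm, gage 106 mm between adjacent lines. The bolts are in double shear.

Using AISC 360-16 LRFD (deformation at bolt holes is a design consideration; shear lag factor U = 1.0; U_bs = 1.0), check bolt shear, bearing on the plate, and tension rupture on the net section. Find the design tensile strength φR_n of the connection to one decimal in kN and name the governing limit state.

779.6 kN (net-section rupture governs)

Bolt shear: A_b = π(30)²/4 = 706.86 mm². φR_n = 0.75 × 372 × 706.86 × 6 × 2 = 2366.6 kN.
Bearing (10 mm plate, F_u = 450 MPa): end bolts L_c = 70 − 33/2 = 53.5, R_n = min(1.2×53.5×10×450, 2.4×30×10×450) = 288.9 kN/bolt; interior L_c = 107 − 33 = 74, R_n = 324 kN/bolt. φR_n = 0.75 × (3×288.9 + 3×324) = 1379.0 kN.
Tension rupture (net): A_n = (336 − 3×35)×10 = 2310 mm² (U = 1.0, A_e = A_n). φR_n = 0.75 × 450 × 2310 = 779.6 kN.
Governing: min(2366.6, 1379.0, 779.6) = 779.6 kN → net-section rupture.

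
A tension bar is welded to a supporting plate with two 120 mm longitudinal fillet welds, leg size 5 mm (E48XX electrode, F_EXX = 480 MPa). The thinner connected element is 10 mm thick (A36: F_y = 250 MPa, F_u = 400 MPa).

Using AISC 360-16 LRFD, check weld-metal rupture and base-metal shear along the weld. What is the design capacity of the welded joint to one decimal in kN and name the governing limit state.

183.3 kN (weld metal governs)

Weld metal: throat = 0.707×5 = 3.535 mm, L = 2×120 = 240 mm. φR_n = 0.75 × 0.6 × 480 × 3.535 × 240 = 183.3 kN.
Base metal shear (10 mm plate): yield φR_n = 1.0×0.6×250×10×240 = 360.0 kN; rupture φR_n = 0.75×0.6×400×10×240 = 432.0 kN; take 360.0 kN (yield).
Governing: min(183.3, 360.0) = 183.3 kN → weld metal.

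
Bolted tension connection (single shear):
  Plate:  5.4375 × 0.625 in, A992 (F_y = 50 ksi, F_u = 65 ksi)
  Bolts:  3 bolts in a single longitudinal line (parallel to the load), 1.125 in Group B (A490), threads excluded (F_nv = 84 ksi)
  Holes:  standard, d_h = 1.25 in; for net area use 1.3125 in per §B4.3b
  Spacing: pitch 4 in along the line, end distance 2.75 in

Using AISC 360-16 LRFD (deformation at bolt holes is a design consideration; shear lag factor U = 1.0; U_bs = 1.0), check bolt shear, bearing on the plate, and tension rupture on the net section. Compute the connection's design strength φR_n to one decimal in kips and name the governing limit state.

125.7 kips (net-section rupture governs)

Bolt shear: A_b = π(1.125)²/4 = 0.99402 in². φR_n = 0.75 × 84 × 0.99402 × 3 × 1 = 187.9 kips.
Bearing (0.625 in plate, F_u = 65 ksi): end bolts L_c = 2.75 − 1.25/2 = 2.125, R_n = min(1.2×2.125×0.625×65, 2.4×1.125×0.625×65) = 103.59 kips/bolt; interior L_c = 4 − 1.25 = 2.75, R_n = 109.69 kips/bolt. φR_n = 0.75 × (1×103.59 + 2×109.69) = 242.2 kips.
Tension rupture (net): A_n = (5.4375 − 1×1.3125)×0.625 = 2.5781 in² (U = 1.0, A_e = A_n). φR_n = 0.75 × 65 × 2.5781 = 125.7 kips.
Governing: min(187.9, 242.2, 125.7) = 125.7 kips → net-section rupture.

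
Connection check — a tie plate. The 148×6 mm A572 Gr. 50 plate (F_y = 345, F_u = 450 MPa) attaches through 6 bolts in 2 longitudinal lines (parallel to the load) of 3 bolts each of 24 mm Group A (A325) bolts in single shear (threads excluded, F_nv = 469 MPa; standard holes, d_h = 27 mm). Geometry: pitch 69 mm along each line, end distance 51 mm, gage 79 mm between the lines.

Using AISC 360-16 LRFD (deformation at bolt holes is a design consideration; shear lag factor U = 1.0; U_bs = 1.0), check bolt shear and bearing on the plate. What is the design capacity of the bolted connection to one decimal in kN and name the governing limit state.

590.5 kN (bearing governs)

Bolt shear: A_b = π(24)²/4 = 452.39 mm². φR_n = 0.75 × 469 × 452.39 × 6 × 1 = 954.8 kN.
Bearing (6 mm plate, F_u = 450 MPa): end bolts L_c = 51 − 27/2 = 37.5, R_n = min(1.2×37.5×6×450, 2.4×24×6×450) = 121.5 kN/bolt; interior L_c = 69 − 27 = 42, R_n = 136.08 kN/bolt. φR_n = 0.75 × (2×121.5 + 4×136.08) = 590.5 kN.
Governing: min(954.8, 590.5) = 590.5 kN → bearing.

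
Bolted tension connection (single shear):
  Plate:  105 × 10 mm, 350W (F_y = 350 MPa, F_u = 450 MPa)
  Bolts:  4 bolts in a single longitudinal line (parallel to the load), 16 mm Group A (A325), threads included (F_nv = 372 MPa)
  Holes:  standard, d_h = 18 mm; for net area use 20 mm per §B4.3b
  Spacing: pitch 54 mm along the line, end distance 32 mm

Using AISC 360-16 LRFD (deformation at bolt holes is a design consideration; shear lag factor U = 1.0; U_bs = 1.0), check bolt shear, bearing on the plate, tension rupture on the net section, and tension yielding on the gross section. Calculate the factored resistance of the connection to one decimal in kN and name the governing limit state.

224.4 kN (bolt shear governs)

Bolt shear: A_b = π(16)²/4 = 201.06 mm². φR_n = 0.75 × 372 × 201.06 × 4 × 1 = 224.4 kN.
Bearing (10 mm plate, F_u = 450 MPa): end bolts L_c = 32 − 18/2 = 23, R_n = min(1.2×23×10×450, 2.4×16×10×450) = 124.2 kN/bolt; interior L_c = 54 − 18 = 36, R_n = 172.8 kN/bolt. φR_n = 0.75 × (1×124.2 + 3×172.8) = 482.0 kN.
Tension rupture (net): A_n = (105 − 1×20)×10 = 850 mm² (U = 1.0, A_e = A_n). φR_n = 0.75 × 450 × 850 = 286.9 kN.
Tension yield (gross): A_g = 105×10 = 1050 mm². φR_n = 0.90 × 350 × 1050 = 330.8 kN.
Governing: min(224.4, 482.0, 286.9, 330.8) = 224.4 kN → bolt shear.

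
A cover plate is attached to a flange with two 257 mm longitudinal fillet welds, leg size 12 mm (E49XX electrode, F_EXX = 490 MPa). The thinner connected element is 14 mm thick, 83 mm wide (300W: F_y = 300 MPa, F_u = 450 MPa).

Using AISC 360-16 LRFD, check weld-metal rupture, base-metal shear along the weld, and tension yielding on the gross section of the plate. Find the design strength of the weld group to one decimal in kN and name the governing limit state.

Weld metal: throat = 0.707×12 = 8.484 mm, L = 2×257 = 514 mm. φR_n = 0.75 × 0.6 × 490 × 8.484 × 514 = 961.6 kN.
Base metal shear (14 mm plate): yield φR_n = 1.0×0.6×300×14×514 = 1295.3 kN; rupture φR_n = 0.75×0.6×450×14×514 = 1457.2 kN; take 1295.3 kN (yield).
Tension yield (gross): A_g = 83×14 = 1162 mm². φR_n = 0.90 × 300 × 1162 = 313.7 kN.
Governing: min(961.6, 1295.3, 313.7) = 313.7 kN → gross-section yield.

313.7 kN (gross-section yield governs)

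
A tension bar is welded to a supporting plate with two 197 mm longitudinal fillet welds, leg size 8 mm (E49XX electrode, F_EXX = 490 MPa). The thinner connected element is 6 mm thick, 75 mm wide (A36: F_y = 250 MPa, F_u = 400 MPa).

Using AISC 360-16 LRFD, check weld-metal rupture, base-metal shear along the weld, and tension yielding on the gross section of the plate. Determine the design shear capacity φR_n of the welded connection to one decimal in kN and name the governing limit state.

Weld metal: throat = 0.707×8 = 5.656 mm, L = 2×197 = 394 mm. φR_n = 0.75 × 0.6 × 490 × 5.656 × 394 = 491.4 kN.
Base metal shear (6 mm plate): yield φR_n = 1.0×0.6×250×6×394 = 354.6 kN; rupture φR_n = 0.75×0.6×400×6×394 = 425.5 kN; take 354.6 kN (yield).
Tension yield (gross): A_g = 75×6 = 450 mm². φR_n = 0.90 × 250 × 450 = 101.3 kN.
Governing: min(491.4, 354.6, 101.3) = 101.3 kN → gross-section yield.

101.3 kN (gross-section yield governs)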